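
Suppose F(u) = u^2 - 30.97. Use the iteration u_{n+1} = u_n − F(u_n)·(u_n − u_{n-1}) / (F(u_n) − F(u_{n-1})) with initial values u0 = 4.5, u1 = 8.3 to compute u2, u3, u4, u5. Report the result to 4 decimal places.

5.3375, 5.5194, 5.5660, 5.5651

F(4.5) = -10.720000, F(8.3) = 37.920000
u2 = 8.300000 − 37.920000·(8.300000 − 4.500000) / (37.920000 − (-10.720000)) = 8.300000 − (144.096000)/(48.640000) = 5.337500
F(5.337500) = -2.481094
u3 = 5.337500 − (-2.481094)·(5.337500 − 8.300000) / (-2.481094 − 37.920000) = 5.337500 − (7.350240)/(-40.401094) = 5.519432
F(5.519432) = -0.505874
u4 = 5.519432 − (-0.505874)·(5.519432 − 5.337500) / (-0.505874 − (-2.481094)) = 5.519432 − (-0.092034)/(1.975220) = 5.566026
F(5.566026) = 0.010648
u5 = 5.566026 − 0.010648·(5.566026 − 5.519432) / (0.010648 − (-0.505874)) = 5.566026 − (0.000496)/(0.516522) = 5.565066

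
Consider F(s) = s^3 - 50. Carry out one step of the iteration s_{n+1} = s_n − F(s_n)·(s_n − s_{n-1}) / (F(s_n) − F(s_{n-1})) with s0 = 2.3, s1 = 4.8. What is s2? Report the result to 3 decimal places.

F(2.3) = -37.83300, F(4.8) = 60.59200
s2 = 4.80000 − 60.59200·(4.80000 − 2.30000) / (60.59200 − (-37.83300)) = 4.80000 − (151.48000)/(98.42500) = 3.26096

3.261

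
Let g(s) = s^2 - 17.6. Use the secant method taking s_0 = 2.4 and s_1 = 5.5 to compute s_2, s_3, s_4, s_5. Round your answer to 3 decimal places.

g(2.4) = -11.84000, g(5.5) = 12.65000
s_2 = 5.50000 − 12.65000·(5.50000 − 2.40000) / (12.65000 − (-11.84000)) = 5.50000 − (39.21500)/(24.49000) = 3.89873
g(3.89873) = -2.39987
s_3 = 3.89873 − (-2.39987)·(3.89873 − 5.50000) / (-2.39987 − 12.65000) = 3.89873 − (3.84283)/(-15.04987) = 4.15407
g(4.15407) = -0.34367
s_4 = 4.15407 − (-0.34367)·(4.15407 − 3.89873) / (-0.34367 − (-2.39987)) = 4.15407 − (-0.08775)/(2.05620) = 4.19675
g(4.19675) = 0.01272
s_5 = 4.19675 − 0.01272·(4.19675 − 4.15407) / (0.01272 − (-0.34367)) = 4.19675 − (0.00054)/(0.35639) = 4.19523

3.899, 4.154, 4.197, 4.195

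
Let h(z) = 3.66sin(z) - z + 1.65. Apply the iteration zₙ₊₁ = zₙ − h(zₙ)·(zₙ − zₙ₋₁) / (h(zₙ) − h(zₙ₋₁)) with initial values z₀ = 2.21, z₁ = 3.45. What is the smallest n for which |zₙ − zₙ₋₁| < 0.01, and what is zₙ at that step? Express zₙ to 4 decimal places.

n = 4, zₙ = 2.8171

h(2.21) = 2.377410, h(3.45) = -2.910962
z₂ = 3.450000 − (-2.910962)·(1.240000)/(-5.288372) = 2.767447;  |Δ| = 0.682553
h(2.767447) = 0.220199
z₃ = 2.767447 − 0.220199·(-0.682553)/(3.131161) = 2.815448;  |Δ| = 0.048001
h(2.815448) = 0.007192
z₄ = 2.815448 − 0.007192·(0.048001)/(-0.213007) = 2.817069;  |Δ| = 0.001621
|z₄ − z₃| = 0.001621 < 0.01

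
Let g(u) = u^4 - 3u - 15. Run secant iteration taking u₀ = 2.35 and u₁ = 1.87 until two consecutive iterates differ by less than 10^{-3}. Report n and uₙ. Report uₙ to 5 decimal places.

g(2.35) = 8.4480063, g(1.87) = -8.3816904
u₂ = 1.8700000 − (-8.3816904)·(-0.4800000)/(-16.8296966) = 2.1090543;  |Δ| = 0.2390543
g(2.1090543) = -1.5414799
u₃ = 2.1090543 − (-1.5414799)·(0.2390543)/(6.8402105) = 2.1629265;  |Δ| = 0.0538722
g(2.1629265) = 0.3972546
u₄ = 2.1629265 − 0.3972546·(0.0538722)/(1.9387345) = 2.1518879;  |Δ| = 0.0110386
g(2.1518879) = -0.0130081
u₅ = 2.1518879 − (-0.0130081)·(-0.0110386)/(-0.4102627) = 2.1522379;  |Δ| = 0.0003500
|u₅ − u₄| = 0.0003500 < 10^{-3}

n = 5, uₙ = 2.15224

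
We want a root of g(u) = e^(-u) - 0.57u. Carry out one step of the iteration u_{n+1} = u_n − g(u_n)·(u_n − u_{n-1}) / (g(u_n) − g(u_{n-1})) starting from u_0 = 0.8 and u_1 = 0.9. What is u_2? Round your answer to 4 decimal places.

0.7933

g(0.8) = -0.006671, g(0.9) = -0.106430
u_2 = 0.900000 − (-0.106430)·(0.900000 − 0.800000) / (-0.106430 − (-0.006671)) = 0.900000 − (-0.010643)/(-0.099759) = 0.793313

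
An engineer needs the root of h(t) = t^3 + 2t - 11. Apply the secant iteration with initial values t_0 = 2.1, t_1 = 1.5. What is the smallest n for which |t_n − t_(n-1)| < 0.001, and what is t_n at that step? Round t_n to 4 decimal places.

h(2.1) = 2.461000, h(1.5) = -4.625000
t_2 = 1.500000 − (-4.625000)·(-0.600000)/(-7.086000) = 1.891617;  |Δ| = 0.391617
h(1.891617) = -0.448150
t_3 = 1.891617 − (-0.448150)·(0.391617)/(4.176850) = 1.933635;  |Δ| = 0.042018
h(1.933635) = 0.097029
t_4 = 1.933635 − 0.097029·(0.042018)/(0.545179) = 1.926157;  |Δ| = 0.007478
h(1.926157) = -0.001486
t_5 = 1.926157 − (-0.001486)·(-0.007478)/(-0.098515) = 1.926270;  |Δ| = 0.000113
|t_5 − t_4| = 0.000113 < 0.001

n = 5, t_n = 1.9263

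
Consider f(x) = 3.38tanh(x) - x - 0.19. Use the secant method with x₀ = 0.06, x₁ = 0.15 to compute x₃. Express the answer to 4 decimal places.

f(0.06) = -0.047443, f(0.15) = 0.163231
x₂ = 0.150000 − 0.163231·(0.150000 − 0.060000) / (0.163231 − (-0.047443)) = 0.150000 − (0.014691)/(0.210674) = 0.080268
f(0.080268) = 0.000456
x₃ = 0.080268 − 0.000456·(0.080268 − 0.150000) / (0.000456 − 0.163231) = 0.080268 − (-0.000032)/(-0.162776) = 0.080072

0.0801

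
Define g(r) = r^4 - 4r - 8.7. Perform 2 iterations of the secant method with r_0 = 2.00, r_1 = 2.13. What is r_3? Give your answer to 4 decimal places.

2.0243

g(2.00) = -0.700000, g(2.13) = 3.363462
r_2 = 2.130000 − 3.363462·(2.130000 − 2.000000) / (3.363462 − (-0.700000)) = 2.130000 − (0.437250)/(4.063462) = 2.022395
g(2.022395) = -0.060822
r_3 = 2.022395 − (-0.060822)·(2.022395 − 2.130000) / (-0.060822 − 3.363462) = 2.022395 − (0.006545)/(-3.424283) = 2.024306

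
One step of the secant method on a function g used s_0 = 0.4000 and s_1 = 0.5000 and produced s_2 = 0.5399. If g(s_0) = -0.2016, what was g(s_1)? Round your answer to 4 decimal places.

The secant line through (0.4000, -0.2016) and (0.5000, g(s_1)) crosses zero at s_2 = 0.5399.
So (0.4000, -0.2016), (0.5000, g(s_1)), (0.5399, 0) are collinear:
g(s_1) = -0.2016 · (0.5000 − 0.5399) / (0.4000 − 0.5399) = -0.2016 · (-0.039900)/(-0.139900) = -0.057497

-0.0575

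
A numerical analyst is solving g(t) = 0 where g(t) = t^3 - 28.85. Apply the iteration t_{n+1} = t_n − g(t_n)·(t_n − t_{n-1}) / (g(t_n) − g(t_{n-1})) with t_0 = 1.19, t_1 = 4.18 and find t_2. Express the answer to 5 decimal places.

2.32838

g(1.19) = -27.1648410, g(4.18) = 44.1846320
t_2 = 4.1800000 − 44.1846320·(4.1800000 − 1.1900000) / (44.1846320 − (-27.1648410)) = 4.1800000 − (132.1120497)/(71.3494730) = 2.3283809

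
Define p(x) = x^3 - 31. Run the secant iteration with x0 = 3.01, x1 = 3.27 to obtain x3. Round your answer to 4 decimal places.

p(3.01) = -3.729099, p(3.27) = 3.965783
x2 = 3.270000 − 3.965783·(3.270000 − 3.010000) / (3.965783 − (-3.729099)) = 3.270000 − (1.031104)/(7.694882) = 3.136001
p(3.136001) = -0.158980
x3 = 3.136001 − (-0.158980)·(3.136001 − 3.270000) / (-0.158980 − 3.965783) = 3.136001 − (0.021303)/(-4.124763) = 3.141166

3.1412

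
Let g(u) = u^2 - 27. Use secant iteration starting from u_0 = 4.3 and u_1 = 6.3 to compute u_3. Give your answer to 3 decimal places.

5.187

g(4.3) = -8.51000, g(6.3) = 12.69000
u_2 = 6.30000 − 12.69000·(6.30000 − 4.30000) / (12.69000 − (-8.51000)) = 6.30000 − (25.38000)/(21.20000) = 5.10283
g(5.10283) = -0.96112
u_3 = 5.10283 − (-0.96112)·(5.10283 − 6.30000) / (-0.96112 − 12.69000) = 5.10283 − (1.15063)/(-13.65112) = 5.18712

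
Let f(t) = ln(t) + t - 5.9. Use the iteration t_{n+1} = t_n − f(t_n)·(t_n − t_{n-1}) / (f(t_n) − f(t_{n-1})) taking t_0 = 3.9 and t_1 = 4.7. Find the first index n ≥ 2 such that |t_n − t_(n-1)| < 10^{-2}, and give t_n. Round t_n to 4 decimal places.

n = 3, t_n = 4.4150

f(3.9) = -0.639023, f(4.7) = 0.347563
t_2 = 4.700000 − 0.347563·(0.800000)/(0.986586) = 4.418170;  |Δ| = 0.281830
f(4.418170) = 0.003895
t_3 = 4.418170 − 0.003895·(-0.281830)/(-0.343668) = 4.414975;  |Δ| = 0.003194
|t_3 − t_2| = 0.003194 < 10^{-2}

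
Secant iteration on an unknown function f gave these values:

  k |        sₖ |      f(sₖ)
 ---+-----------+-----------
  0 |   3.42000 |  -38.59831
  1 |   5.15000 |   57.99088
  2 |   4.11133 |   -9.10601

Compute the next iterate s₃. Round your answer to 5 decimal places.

s₃ = 4.11133 − (-9.10601)·(4.11133 − 5.15000) / (-9.10601 − 57.99088)
   = 4.11133 − (9.4581394)/(-67.0968900) = 4.2522924

4.25229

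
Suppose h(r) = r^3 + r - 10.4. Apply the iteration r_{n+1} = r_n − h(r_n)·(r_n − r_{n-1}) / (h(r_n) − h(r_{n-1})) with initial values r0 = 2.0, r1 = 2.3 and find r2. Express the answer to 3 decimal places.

h(2.0) = -0.40000, h(2.3) = 4.06700
r2 = 2.30000 − 4.06700·(2.30000 − 2.00000) / (4.06700 − (-0.40000)) = 2.30000 − (1.22010)/(4.46700) = 2.02686

2.027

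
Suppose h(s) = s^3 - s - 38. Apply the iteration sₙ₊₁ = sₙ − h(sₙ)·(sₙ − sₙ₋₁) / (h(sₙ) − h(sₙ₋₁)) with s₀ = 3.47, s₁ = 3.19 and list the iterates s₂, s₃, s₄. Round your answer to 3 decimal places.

h(3.47) = 0.31192, h(3.19) = -8.72824
s₂ = 3.19000 − (-8.72824)·(3.19000 − 3.47000) / (-8.72824 − 0.31192) = 3.19000 − (2.44391)/(-9.04016) = 3.46034
h(3.46034) = -0.02643
s₃ = 3.46034 − (-0.02643)·(3.46034 − 3.19000) / (-0.02643 − (-8.72824)) = 3.46034 − (-0.00715)/(8.70181) = 3.46116
h(3.46116) = 0.00225
s₄ = 3.46116 − 0.00225·(3.46116 − 3.46034) / (0.00225 − (-0.02643)) = 3.46116 − (0.00000)/(0.02868) = 3.46110

3.460, 3.461, 3.461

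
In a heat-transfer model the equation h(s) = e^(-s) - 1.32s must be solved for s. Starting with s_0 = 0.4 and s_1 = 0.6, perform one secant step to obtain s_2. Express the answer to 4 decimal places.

h(0.4) = 0.142320, h(0.6) = -0.243188
s_2 = 0.600000 − (-0.243188)·(0.600000 − 0.400000) / (-0.243188 − 0.142320) = 0.600000 − (-0.048638)/(-0.385508) = 0.473835

0.4738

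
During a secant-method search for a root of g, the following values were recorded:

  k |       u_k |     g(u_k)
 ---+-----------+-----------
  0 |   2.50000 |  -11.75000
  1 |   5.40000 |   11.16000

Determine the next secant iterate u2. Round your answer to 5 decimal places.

3.98734

u2 = 5.40000 − 11.16000·(5.40000 − 2.50000) / (11.16000 − (-11.75000))
   = 5.40000 − (32.3640000)/(22.9100000) = 3.9873418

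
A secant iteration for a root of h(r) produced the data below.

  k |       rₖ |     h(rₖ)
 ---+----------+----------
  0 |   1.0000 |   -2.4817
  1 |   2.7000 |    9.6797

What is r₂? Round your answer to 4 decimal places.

r₂ = 2.7000 − 9.6797·(2.7000 − 1.0000) / (9.6797 − (-2.4817))
   = 2.7000 − (16.455490)/(12.161400) = 1.346908

1.3469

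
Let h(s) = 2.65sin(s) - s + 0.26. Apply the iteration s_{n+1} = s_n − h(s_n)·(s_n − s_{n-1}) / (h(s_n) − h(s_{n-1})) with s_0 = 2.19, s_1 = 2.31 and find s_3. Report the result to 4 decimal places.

2.2767

h(2.19) = 0.228003, h(2.31) = -0.091636
s_2 = 2.310000 − (-0.091636)·(2.310000 − 2.190000) / (-0.091636 − 0.228003) = 2.310000 − (-0.010996)/(-0.319639) = 2.275598
h(2.275598) = 0.003014
s_3 = 2.275598 − 0.003014·(2.275598 − 2.310000) / (0.003014 − (-0.091636)) = 2.275598 − (-0.000104)/(0.094650) = 2.276693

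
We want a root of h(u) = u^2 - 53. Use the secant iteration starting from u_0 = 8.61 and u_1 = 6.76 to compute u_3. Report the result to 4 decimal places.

7.2818

h(8.61) = 21.132100, h(6.76) = -7.302400
u_2 = 6.760000 − (-7.302400)·(6.760000 − 8.610000) / (-7.302400 − 21.132100) = 6.760000 − (13.509440)/(-28.434500) = 7.235107
h(7.235107) = -0.653222
u_3 = 7.235107 − (-0.653222)·(7.235107 − 6.760000) / (-0.653222 − (-7.302400)) = 7.235107 − (-0.310350)/(6.649178) = 7.281782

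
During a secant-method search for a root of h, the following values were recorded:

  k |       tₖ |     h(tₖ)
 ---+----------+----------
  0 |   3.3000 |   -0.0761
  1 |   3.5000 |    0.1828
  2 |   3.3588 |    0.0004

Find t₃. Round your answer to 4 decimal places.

t₃ = 3.3588 − 0.0004·(3.3588 − 3.5000) / (0.0004 − 0.1828)
   = 3.3588 − (-0.000056)/(-0.182400) = 3.358490

3.3585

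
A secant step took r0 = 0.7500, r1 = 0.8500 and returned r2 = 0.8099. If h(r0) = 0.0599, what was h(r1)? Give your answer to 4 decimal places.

The secant line through (0.7500, 0.0599) and (0.8500, h(r1)) crosses zero at r2 = 0.8099.
So (0.7500, 0.0599), (0.8500, h(r1)), (0.8099, 0) are collinear:
h(r1) = 0.0599 · (0.8500 − 0.8099) / (0.7500 − 0.8099) = 0.0599 · (0.040100)/(-0.059900) = -0.040100

-0.0401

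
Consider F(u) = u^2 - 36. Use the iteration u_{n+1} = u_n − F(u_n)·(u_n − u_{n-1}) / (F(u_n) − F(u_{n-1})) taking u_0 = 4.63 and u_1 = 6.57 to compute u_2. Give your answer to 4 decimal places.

F(4.63) = -14.563100, F(6.57) = 7.164900
u_2 = 6.570000 − 7.164900·(6.570000 − 4.630000) / (7.164900 − (-14.563100)) = 6.570000 − (13.899906)/(21.728000) = 5.930277

5.9303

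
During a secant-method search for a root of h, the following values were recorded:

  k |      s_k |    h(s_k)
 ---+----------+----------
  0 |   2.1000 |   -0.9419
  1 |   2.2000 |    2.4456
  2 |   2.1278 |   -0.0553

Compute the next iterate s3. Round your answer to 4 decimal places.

2.1294

s3 = 2.1278 − (-0.0553)·(2.1278 − 2.2000) / (-0.0553 − 2.4456)
   = 2.1278 − (0.003993)/(-2.500900) = 2.129396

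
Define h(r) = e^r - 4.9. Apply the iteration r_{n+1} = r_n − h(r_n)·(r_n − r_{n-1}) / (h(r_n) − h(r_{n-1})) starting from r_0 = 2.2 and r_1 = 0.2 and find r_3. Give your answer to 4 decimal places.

2.0119

h(2.2) = 4.125013, h(0.2) = -3.678597
r_2 = 0.200000 − (-3.678597)·(0.200000 − 2.200000) / (-3.678597 − 4.125013) = 0.200000 − (7.357194)/(-7.803611) = 1.142794
h(1.142794) = -1.764484
r_3 = 1.142794 − (-1.764484)·(1.142794 − 0.200000) / (-1.764484 − (-3.678597)) = 1.142794 − (-1.663545)/(1.914113) = 2.011888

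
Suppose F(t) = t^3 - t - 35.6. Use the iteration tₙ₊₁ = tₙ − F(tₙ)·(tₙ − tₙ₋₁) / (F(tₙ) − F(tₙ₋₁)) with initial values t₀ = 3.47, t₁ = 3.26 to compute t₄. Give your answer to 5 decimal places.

F(3.47) = 2.7119230, F(3.26) = -4.2140240
t₂ = 3.2600000 − (-4.2140240)·(3.2600000 − 3.4700000) / (-4.2140240 − 2.7119230) = 3.2600000 − (0.8849450)/(-6.9259470) = 3.3877724
F(3.3877724) = -0.1063015
t₃ = 3.3877724 − (-0.1063015)·(3.3877724 − 3.2600000) / (-0.1063015 − (-4.2140240)) = 3.3877724 − (-0.0135824)/(4.1077225) = 3.3910790
F(3.3910790) = 0.0043510
t₄ = 3.3910790 − 0.0043510·(3.3910790 − 3.3877724) / (0.0043510 − (-0.1063015)) = 3.3910790 − (0.0000144)/(0.1106526) = 3.3909490

3.39095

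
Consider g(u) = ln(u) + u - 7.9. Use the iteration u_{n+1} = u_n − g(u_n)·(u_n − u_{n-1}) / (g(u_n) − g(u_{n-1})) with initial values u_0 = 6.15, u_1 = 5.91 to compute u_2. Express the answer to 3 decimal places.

g(6.15) = 0.06645, g(5.91) = -0.21335
u_2 = 5.91000 − (-0.21335)·(5.91000 − 6.15000) / (-0.21335 − 0.06645) = 5.91000 − (0.05121)/(-0.27981) = 6.09300

6.093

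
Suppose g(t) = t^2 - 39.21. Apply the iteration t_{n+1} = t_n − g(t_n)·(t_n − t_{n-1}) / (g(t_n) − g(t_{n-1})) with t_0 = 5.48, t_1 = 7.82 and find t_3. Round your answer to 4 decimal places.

g(5.48) = -9.179600, g(7.82) = 21.942400
t_2 = 7.820000 − 21.942400·(7.820000 − 5.480000) / (21.942400 − (-9.179600)) = 7.820000 − (51.345216)/(31.122000) = 6.170195
g(6.170195) = -1.138688
t_3 = 6.170195 − (-1.138688)·(6.170195 − 7.820000) / (-1.138688 − 21.942400) = 6.170195 − (1.878612)/(-23.081088) = 6.251587

6.2516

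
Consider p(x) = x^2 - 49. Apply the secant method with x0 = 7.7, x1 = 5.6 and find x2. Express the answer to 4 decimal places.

p(7.7) = 10.290000, p(5.6) = -17.640000
x2 = 5.600000 − (-17.640000)·(5.600000 − 7.700000) / (-17.640000 − 10.290000) = 5.600000 − (37.044000)/(-27.930000) = 6.926316

6.9263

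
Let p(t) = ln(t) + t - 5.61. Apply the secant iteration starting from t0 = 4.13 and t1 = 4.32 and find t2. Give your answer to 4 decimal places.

4.1799

p(4.13) = -0.061723, p(4.32) = 0.173255
t2 = 4.320000 − 0.173255·(4.320000 − 4.130000) / (0.173255 − (-0.061723)) = 4.320000 − (0.032919)/(0.234978) = 4.179908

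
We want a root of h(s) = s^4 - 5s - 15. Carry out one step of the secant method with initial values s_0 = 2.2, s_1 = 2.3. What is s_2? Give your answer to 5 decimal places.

h(2.2) = -2.5744000, h(2.3) = 1.4841000
s_2 = 2.3000000 − 1.4841000·(2.3000000 − 2.2000000) / (1.4841000 − (-2.5744000)) = 2.3000000 − (0.1484100)/(4.0585000) = 2.2634323

2.26343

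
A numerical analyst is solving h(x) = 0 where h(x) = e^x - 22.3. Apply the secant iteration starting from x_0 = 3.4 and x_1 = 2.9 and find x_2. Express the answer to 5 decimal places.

3.07497

h(3.4) = 7.6641000, h(2.9) = -4.1258546
x_2 = 2.9000000 − (-4.1258546)·(2.9000000 − 3.4000000) / (-4.1258546 − 7.6641000) = 2.9000000 − (2.0629273)/(-11.7899547) = 3.0749733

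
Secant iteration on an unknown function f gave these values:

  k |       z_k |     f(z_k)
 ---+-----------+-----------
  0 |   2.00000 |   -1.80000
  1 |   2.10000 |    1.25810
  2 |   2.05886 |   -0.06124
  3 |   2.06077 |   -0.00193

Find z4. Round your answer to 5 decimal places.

z4 = 2.06077 − (-0.00193)·(2.06077 − 2.05886) / (-0.00193 − (-0.06124))
   = 2.06077 − (-0.0000037)/(0.0593100) = 2.0608322

2.06083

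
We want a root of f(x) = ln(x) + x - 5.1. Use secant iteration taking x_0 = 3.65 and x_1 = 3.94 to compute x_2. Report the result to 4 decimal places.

3.7729

f(3.65) = -0.155273, f(3.94) = 0.211181
x_2 = 3.940000 − 0.211181·(3.940000 − 3.650000) / (0.211181 − (-0.155273)) = 3.940000 − (0.061242)/(0.366454) = 3.772878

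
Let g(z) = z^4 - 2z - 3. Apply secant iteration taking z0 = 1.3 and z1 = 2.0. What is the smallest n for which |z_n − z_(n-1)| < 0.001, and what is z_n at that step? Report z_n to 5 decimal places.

g(1.3) = -2.7439000, g(2.0) = 9.0000000
z2 = 2.0000000 − 9.0000000·(0.7000000)/(11.7439000) = 1.4635513;  |Δ| = 0.5364487
g(1.4635513) = -1.3390141
z3 = 1.4635513 − (-1.3390141)·(-0.5364487)/(-10.3390141) = 1.5330272;  |Δ| = 0.0694759
g(1.5330272) = -0.5427442
z4 = 1.5330272 − (-0.5427442)·(0.0694759)/(0.7962699) = 1.5803825;  |Δ| = 0.0473554
g(1.5803825) = 0.0772856
z5 = 1.5803825 − 0.0772856·(0.0473554)/(0.6200298) = 1.5744798;  |Δ| = 0.0059028
g(1.5744798) = -0.0035850
z6 = 1.5744798 − (-0.0035850)·(-0.0059028)/(-0.0808706) = 1.5747415;  |Δ| = 0.0002617
|z6 − z5| = 0.0002617 < 0.001

n = 6, z_n = 1.57474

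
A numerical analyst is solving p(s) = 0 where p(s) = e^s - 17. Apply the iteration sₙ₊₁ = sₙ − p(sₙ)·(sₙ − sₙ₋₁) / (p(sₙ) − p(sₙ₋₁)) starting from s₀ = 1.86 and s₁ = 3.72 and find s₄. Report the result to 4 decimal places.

p(1.86) = -10.576263, p(3.72) = 24.264394
s₂ = 3.720000 − 24.264394·(3.720000 − 1.860000) / (24.264394 − (-10.576263)) = 3.720000 − (45.131773)/(34.840657) = 2.424623
p(2.424623) = -5.702026
s₃ = 2.424623 − (-5.702026)·(2.424623 − 3.720000) / (-5.702026 − 24.264394) = 2.424623 − (7.386272)/(-29.966421) = 2.671108
p(2.671108) = -2.544018
s₄ = 2.671108 − (-2.544018)·(2.671108 − 2.424623) / (-2.544018 − (-5.702026)) = 2.671108 − (-0.627062)/(3.158009) = 2.869671

2.8697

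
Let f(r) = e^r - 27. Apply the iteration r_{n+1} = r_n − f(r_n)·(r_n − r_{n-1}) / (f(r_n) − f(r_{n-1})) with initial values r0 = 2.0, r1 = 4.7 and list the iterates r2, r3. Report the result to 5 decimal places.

2.51629, 2.84346

f(2.0) = -19.6109439, f(4.7) = 82.9471725
r2 = 4.7000000 − 82.9471725·(4.7000000 − 2.0000000) / (82.9471725 − (-19.6109439)) = 4.7000000 − (223.9573656)/(102.5581164) = 2.5162882
f(2.5162882) = -14.6174499
r3 = 2.5162882 − (-14.6174499)·(2.5162882 − 4.7000000) / (-14.6174499 − 82.9471725) = 2.5162882 − (31.9202974)/(-97.5646224) = 2.8434591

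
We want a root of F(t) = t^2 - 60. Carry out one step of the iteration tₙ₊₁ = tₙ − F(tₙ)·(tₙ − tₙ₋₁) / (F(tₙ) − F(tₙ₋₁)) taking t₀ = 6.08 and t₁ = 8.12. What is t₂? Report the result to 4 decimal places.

F(6.08) = -23.033600, F(8.12) = 5.934400
t₂ = 8.120000 − 5.934400·(8.120000 − 6.080000) / (5.934400 − (-23.033600)) = 8.120000 − (12.106176)/(28.968000) = 7.702085

7.7021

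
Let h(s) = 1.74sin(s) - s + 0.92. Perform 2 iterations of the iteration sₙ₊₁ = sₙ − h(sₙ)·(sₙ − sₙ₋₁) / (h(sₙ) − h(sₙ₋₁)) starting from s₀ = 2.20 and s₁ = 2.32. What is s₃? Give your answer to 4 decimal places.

2.2613

h(2.20) = 0.126784, h(2.32) = -0.125917
s₂ = 2.320000 − (-0.125917)·(2.320000 − 2.200000) / (-0.125917 − 0.126784) = 2.320000 − (-0.015110)/(-0.252701) = 2.260206
h(2.260206) = 0.002416
s₃ = 2.260206 − 0.002416·(2.260206 − 2.320000) / (0.002416 − (-0.125917)) = 2.260206 − (-0.000144)/(0.128334) = 2.261332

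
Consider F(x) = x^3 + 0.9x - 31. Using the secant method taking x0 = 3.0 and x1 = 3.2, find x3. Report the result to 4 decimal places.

3.0458

F(3.0) = -1.300000, F(3.2) = 4.648000
x2 = 3.200000 − 4.648000·(3.200000 − 3.000000) / (4.648000 − (-1.300000)) = 3.200000 − (0.929600)/(5.948000) = 3.043712
F(3.043712) = -0.063150
x3 = 3.043712 − (-0.063150)·(3.043712 − 3.200000) / (-0.063150 − 4.648000) = 3.043712 − (0.009870)/(-4.711150) = 3.045807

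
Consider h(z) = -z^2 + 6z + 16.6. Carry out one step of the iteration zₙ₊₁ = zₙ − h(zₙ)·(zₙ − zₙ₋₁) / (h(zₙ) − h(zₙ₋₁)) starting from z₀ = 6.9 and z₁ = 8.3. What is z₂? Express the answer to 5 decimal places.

h(6.9) = 10.3900000, h(8.3) = -2.4900000
z₂ = 8.3000000 − (-2.4900000)·(8.3000000 − 6.9000000) / (-2.4900000 − 10.3900000) = 8.3000000 − (-3.4860000)/(-12.8800000) = 8.0293478

8.02935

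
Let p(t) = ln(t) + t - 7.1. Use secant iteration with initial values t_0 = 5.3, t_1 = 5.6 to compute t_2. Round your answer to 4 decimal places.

5.4118

p(5.3) = -0.132293, p(5.6) = 0.222767
t_2 = 5.600000 − 0.222767·(5.600000 − 5.300000) / (0.222767 − (-0.132293)) = 5.600000 − (0.066830)/(0.355060) = 5.411778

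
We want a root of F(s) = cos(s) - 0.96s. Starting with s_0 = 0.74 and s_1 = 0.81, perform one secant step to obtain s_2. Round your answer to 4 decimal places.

F(0.74) = 0.028069, F(0.81) = -0.088102
s_2 = 0.810000 − (-0.088102)·(0.810000 − 0.740000) / (-0.088102 − 0.028069) = 0.810000 − (-0.006167)/(-0.116170) = 0.756913

0.7569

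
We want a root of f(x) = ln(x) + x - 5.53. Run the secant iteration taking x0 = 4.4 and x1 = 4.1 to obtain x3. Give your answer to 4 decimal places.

4.1153

f(4.4) = 0.351605, f(4.1) = -0.019013
x2 = 4.100000 − (-0.019013)·(4.100000 − 4.400000) / (-0.019013 − 0.351605) = 4.100000 − (0.005704)/(-0.370618) = 4.115390
f(4.115390) = 0.000124
x3 = 4.115390 − 0.000124·(4.115390 − 4.100000) / (0.000124 − (-0.019013)) = 4.115390 − (0.000002)/(0.019137) = 4.115291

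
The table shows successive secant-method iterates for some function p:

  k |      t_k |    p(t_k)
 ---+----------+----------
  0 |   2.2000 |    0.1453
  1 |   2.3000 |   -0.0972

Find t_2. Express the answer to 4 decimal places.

2.2599

t_2 = 2.3000 − (-0.0972)·(2.3000 − 2.2000) / (-0.0972 − 0.1453)
   = 2.3000 − (-0.009720)/(-0.242500) = 2.259918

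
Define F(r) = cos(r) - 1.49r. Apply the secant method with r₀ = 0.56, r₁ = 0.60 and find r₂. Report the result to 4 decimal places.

F(0.56) = 0.012855, F(0.60) = -0.068664
r₂ = 0.600000 − (-0.068664)·(0.600000 − 0.560000) / (-0.068664 − 0.012855) = 0.600000 − (-0.002747)/(-0.081519) = 0.566308

0.5663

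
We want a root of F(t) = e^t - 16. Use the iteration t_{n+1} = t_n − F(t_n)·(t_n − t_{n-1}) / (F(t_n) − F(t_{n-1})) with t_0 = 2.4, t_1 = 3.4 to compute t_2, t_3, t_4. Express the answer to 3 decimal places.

2.663, 2.741, 2.774

F(2.4) = -4.97682, F(3.4) = 13.96410
t_2 = 3.40000 − 13.96410·(3.40000 − 2.40000) / (13.96410 − (-4.97682)) = 3.40000 − (13.96410)/(18.94092) = 2.66276
F(2.66276) = -1.66427
t_3 = 2.66276 − (-1.66427)·(2.66276 − 3.40000) / (-1.66427 − 13.96410) = 2.66276 − (1.22697)/(-15.62837) = 2.74126
F(2.74126) = -0.49342
t_4 = 2.74126 − (-0.49342)·(2.74126 − 2.66276) / (-0.49342 − (-1.66427)) = 2.74126 − (-0.03874)/(1.17085) = 2.77435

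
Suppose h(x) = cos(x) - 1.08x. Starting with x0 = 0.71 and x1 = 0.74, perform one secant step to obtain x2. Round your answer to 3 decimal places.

h(0.71) = -0.00844, h(0.74) = -0.06073
x2 = 0.74000 − (-0.06073)·(0.74000 − 0.71000) / (-0.06073 − (-0.00844)) = 0.74000 − (-0.00182)/(-0.05229) = 0.70516

0.705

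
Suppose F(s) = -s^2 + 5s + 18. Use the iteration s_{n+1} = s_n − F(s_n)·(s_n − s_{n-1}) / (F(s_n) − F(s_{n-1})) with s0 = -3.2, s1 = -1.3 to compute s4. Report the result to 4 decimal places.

F(-3.2) = -8.240000, F(-1.3) = 9.810000
s2 = -1.300000 − 9.810000·(-1.300000 − (-3.200000)) / (9.810000 − (-8.240000)) = -1.300000 − (18.639000)/(18.050000) = -2.332632
F(-2.332632) = 0.895672
s3 = -2.332632 − 0.895672·(-2.332632 − (-1.300000)) / (0.895672 − 9.810000) = -2.332632 − (-0.924899)/(-8.914328) = -2.436386
F(-2.436386) = -0.117905
s4 = -2.436386 − (-0.117905)·(-2.436386 − (-2.332632)) / (-0.117905 − 0.895672) = -2.436386 − (0.012233)/(-1.013577) = -2.424317

-2.4243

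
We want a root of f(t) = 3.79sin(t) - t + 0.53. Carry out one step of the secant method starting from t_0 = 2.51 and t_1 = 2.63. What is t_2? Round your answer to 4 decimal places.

f(2.51) = 0.257733, f(2.63) = -0.244543
t_2 = 2.630000 − (-0.244543)·(2.630000 − 2.510000) / (-0.244543 − 0.257733) = 2.630000 − (-0.029345)/(-0.502276) = 2.571576

2.5716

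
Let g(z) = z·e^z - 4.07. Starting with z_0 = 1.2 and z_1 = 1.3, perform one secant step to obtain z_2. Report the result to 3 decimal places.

g(1.2) = -0.08586, g(1.3) = 0.70009
z_2 = 1.30000 − 0.70009·(1.30000 − 1.20000) / (0.70009 − (-0.08586)) = 1.30000 − (0.07001)/(0.78595) = 1.21092

1.211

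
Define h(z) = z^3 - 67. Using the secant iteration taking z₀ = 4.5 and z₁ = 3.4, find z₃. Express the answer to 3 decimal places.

4.075

h(4.5) = 24.12500, h(3.4) = -27.69600
z₂ = 3.40000 − (-27.69600)·(3.40000 − 4.50000) / (-27.69600 − 24.12500) = 3.40000 − (30.46560)/(-51.82100) = 3.98790
h(3.98790) = -3.57901
z₃ = 3.98790 − (-3.57901)·(3.98790 − 3.40000) / (-3.57901 − (-27.69600)) = 3.98790 − (-2.10410)/(24.11699) = 4.07515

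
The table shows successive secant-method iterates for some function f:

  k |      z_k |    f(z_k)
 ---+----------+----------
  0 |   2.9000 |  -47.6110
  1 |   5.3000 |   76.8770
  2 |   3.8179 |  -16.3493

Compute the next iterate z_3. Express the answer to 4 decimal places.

4.0778

z_3 = 3.8179 − (-16.3493)·(3.8179 − 5.3000) / (-16.3493 − 76.8770)
   = 3.8179 − (24.231298)/(-93.226300) = 4.077819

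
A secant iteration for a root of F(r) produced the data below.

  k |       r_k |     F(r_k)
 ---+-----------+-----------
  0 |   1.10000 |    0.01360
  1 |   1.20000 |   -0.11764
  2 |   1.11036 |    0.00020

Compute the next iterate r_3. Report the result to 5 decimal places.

r_3 = 1.11036 − 0.00020·(1.11036 − 1.20000) / (0.00020 − (-0.11764))
   = 1.11036 − (-0.0000179)/(0.1178400) = 1.1105121

1.11051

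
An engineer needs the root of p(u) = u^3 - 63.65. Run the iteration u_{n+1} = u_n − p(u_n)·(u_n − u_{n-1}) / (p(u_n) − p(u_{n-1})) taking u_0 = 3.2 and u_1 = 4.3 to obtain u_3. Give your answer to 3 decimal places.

3.988

p(3.2) = -30.88200, p(4.3) = 15.85700
u_2 = 4.30000 − 15.85700·(4.30000 − 3.20000) / (15.85700 − (-30.88200)) = 4.30000 − (17.44270)/(46.73900) = 3.92681
p(3.92681) = -3.09940
u_3 = 3.92681 − (-3.09940)·(3.92681 − 4.30000) / (-3.09940 − 15.85700) = 3.92681 − (1.15668)/(-18.95640) = 3.98782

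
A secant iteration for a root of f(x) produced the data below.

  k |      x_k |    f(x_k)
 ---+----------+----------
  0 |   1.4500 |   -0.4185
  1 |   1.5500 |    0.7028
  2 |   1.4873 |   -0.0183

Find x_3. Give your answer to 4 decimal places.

x_3 = 1.4873 − (-0.0183)·(1.4873 − 1.5500) / (-0.0183 − 0.7028)
   = 1.4873 − (0.001147)/(-0.721100) = 1.488891

1.4889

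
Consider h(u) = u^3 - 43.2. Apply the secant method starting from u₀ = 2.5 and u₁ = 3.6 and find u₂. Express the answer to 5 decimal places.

3.47749

h(2.5) = -27.5750000, h(3.6) = 3.4560000
u₂ = 3.6000000 − 3.4560000·(3.6000000 − 2.5000000) / (3.4560000 − (-27.5750000)) = 3.6000000 − (3.8016000)/(31.0310000) = 3.4774903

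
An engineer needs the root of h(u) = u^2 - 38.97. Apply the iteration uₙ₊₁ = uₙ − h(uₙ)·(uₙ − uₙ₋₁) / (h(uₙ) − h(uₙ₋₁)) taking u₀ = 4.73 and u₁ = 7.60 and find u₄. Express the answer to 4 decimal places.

h(4.73) = -16.597100, h(7.60) = 18.790000
u₂ = 7.600000 − 18.790000·(7.600000 − 4.730000) / (18.790000 − (-16.597100)) = 7.600000 − (53.927300)/(35.387100) = 6.076075
h(6.076075) = -2.051317
u₃ = 6.076075 − (-2.051317)·(6.076075 − 7.600000) / (-2.051317 − 18.790000) = 6.076075 − (3.126054)/(-20.841317) = 6.226068
h(6.226068) = -0.206080
u₄ = 6.226068 − (-0.206080)·(6.226068 − 6.076075) / (-0.206080 − (-2.051317)) = 6.226068 − (-0.030911)/(1.845237) = 6.242819

6.2428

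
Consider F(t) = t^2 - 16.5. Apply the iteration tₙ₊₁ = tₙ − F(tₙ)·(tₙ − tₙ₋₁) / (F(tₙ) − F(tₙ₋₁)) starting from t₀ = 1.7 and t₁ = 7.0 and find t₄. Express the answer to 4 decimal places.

F(1.7) = -13.610000, F(7.0) = 32.500000
t₂ = 7.000000 − 32.500000·(7.000000 − 1.700000) / (32.500000 − (-13.610000)) = 7.000000 − (172.250000)/(46.110000) = 3.264368
F(3.264368) = -5.843903
t₃ = 3.264368 − (-5.843903)·(3.264368 − 7.000000) / (-5.843903 − 32.500000) = 3.264368 − (21.830671)/(-38.343903) = 3.833707
F(3.833707) = -1.802694
t₄ = 3.833707 − (-1.802694)·(3.833707 − 3.264368) / (-1.802694 − (-5.843903)) = 3.833707 − (-1.026343)/(4.041209) = 4.087676

4.0877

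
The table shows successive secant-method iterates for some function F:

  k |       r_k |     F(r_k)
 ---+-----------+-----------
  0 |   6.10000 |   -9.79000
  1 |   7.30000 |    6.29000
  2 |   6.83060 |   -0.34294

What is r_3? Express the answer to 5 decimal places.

6.85487

r_3 = 6.83060 − (-0.34294)·(6.83060 − 7.30000) / (-0.34294 − 6.29000)
   = 6.83060 − (0.1609760)/(-6.6329400) = 6.8548692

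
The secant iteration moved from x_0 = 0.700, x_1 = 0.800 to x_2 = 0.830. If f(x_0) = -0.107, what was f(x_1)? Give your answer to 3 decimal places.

The secant line through (0.700, -0.107) and (0.800, f(x_1)) crosses zero at x_2 = 0.830.
So (0.700, -0.107), (0.800, f(x_1)), (0.830, 0) are collinear:
f(x_1) = -0.107 · (0.800 − 0.830) / (0.700 − 0.830) = -0.107 · (-0.03000)/(-0.13000) = -0.02469

-0.025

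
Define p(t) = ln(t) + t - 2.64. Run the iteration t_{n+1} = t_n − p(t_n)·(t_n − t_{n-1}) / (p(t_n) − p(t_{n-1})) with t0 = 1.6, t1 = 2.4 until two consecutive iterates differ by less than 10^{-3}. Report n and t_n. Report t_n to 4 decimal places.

n = 4, t_n = 1.9647

p(1.6) = -0.569996, p(2.4) = 0.635469
t2 = 2.400000 − 0.635469·(0.800000)/(1.205465) = 1.978275;  |Δ| = 0.421725
p(1.978275) = 0.020500
t3 = 1.978275 − 0.020500·(-0.421725)/(-0.614969) = 1.964217;  |Δ| = 0.014058
p(1.964217) = -0.000690
t4 = 1.964217 − (-0.000690)·(-0.014058)/(-0.021190) = 1.964674;  |Δ| = 0.000458
|t4 − t3| = 0.000458 < 10^{-3}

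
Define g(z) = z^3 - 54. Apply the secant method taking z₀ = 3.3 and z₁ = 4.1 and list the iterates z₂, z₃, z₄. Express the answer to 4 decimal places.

g(3.3) = -18.063000, g(4.1) = 14.921000
z₂ = 4.100000 − 14.921000·(4.100000 − 3.300000) / (14.921000 − (-18.063000)) = 4.100000 − (11.936800)/(32.984000) = 3.738103
g(3.738103) = -1.765926
z₃ = 3.738103 − (-1.765926)·(3.738103 − 4.100000) / (-1.765926 − 14.921000) = 3.738103 − (0.639083)/(-16.686926) = 3.776402
g(3.776402) = -0.143942
z₄ = 3.776402 − (-0.143942)·(3.776402 − 3.738103) / (-0.143942 − (-1.765926)) = 3.776402 − (-0.005513)/(1.621984) = 3.779800

3.7381, 3.7764, 3.7798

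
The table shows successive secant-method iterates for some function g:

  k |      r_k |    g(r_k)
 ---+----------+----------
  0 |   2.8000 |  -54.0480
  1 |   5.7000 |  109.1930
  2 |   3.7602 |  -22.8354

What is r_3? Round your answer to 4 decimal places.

r_3 = 3.7602 − (-22.8354)·(3.7602 − 5.7000) / (-22.8354 − 109.1930)
   = 3.7602 − (44.296109)/(-132.028400) = 4.095704

4.0957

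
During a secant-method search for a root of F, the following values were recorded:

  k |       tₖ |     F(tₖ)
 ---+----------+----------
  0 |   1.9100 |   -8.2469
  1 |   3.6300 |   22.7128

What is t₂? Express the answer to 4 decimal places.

2.3682

t₂ = 3.6300 − 22.7128·(3.6300 − 1.9100) / (22.7128 − (-8.2469))
   = 3.6300 − (39.066016)/(30.959700) = 2.368166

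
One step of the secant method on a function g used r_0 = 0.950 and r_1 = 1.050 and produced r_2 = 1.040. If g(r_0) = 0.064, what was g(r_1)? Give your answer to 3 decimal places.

The secant line through (0.950, 0.064) and (1.050, g(r_1)) crosses zero at r_2 = 1.040.
So (0.950, 0.064), (1.050, g(r_1)), (1.040, 0) are collinear:
g(r_1) = 0.064 · (1.050 − 1.040) / (0.950 − 1.040) = 0.064 · (0.01000)/(-0.09000) = -0.00711

-0.007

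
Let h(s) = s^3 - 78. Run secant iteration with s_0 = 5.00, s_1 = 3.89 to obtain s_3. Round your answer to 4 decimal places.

4.2786

h(5.00) = 47.000000, h(3.89) = -19.136131
s_2 = 3.890000 − (-19.136131)·(3.890000 − 5.000000) / (-19.136131 − 47.000000) = 3.890000 − (21.241105)/(-66.136131) = 4.211172
h(4.211172) = -3.319178
s_3 = 4.211172 − (-3.319178)·(4.211172 − 3.890000) / (-3.319178 − (-19.136131)) = 4.211172 − (-1.066029)/(15.816953) = 4.278570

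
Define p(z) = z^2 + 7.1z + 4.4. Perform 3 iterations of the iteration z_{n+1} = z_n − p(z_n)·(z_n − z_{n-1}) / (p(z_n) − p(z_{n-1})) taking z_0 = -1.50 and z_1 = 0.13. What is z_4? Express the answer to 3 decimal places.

-0.686

p(-1.50) = -4.00000, p(0.13) = 5.33990
z_2 = 0.13000 − 5.33990·(0.13000 − (-1.50000)) / (5.33990 − (-4.00000)) = 0.13000 − (8.70404)/(9.33990) = -0.80192
p(-0.80192) = -0.65055
z_3 = -0.80192 − (-0.65055)·(-0.80192 − 0.13000) / (-0.65055 − 5.33990) = -0.80192 − (0.60626)/(-5.99045) = -0.70071
p(-0.70071) = -0.08407
z_4 = -0.70071 − (-0.08407)·(-0.70071 − (-0.80192)) / (-0.08407 − (-0.65055)) = -0.70071 − (-0.00851)/(0.56648) = -0.68569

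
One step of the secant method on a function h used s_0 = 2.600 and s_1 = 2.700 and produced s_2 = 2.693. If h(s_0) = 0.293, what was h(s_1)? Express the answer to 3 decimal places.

The secant line through (2.600, 0.293) and (2.700, h(s_1)) crosses zero at s_2 = 2.693.
So (2.600, 0.293), (2.700, h(s_1)), (2.693, 0) are collinear:
h(s_1) = 0.293 · (2.700 − 2.693) / (2.600 − 2.693) = 0.293 · (0.00700)/(-0.09300) = -0.02205

-0.022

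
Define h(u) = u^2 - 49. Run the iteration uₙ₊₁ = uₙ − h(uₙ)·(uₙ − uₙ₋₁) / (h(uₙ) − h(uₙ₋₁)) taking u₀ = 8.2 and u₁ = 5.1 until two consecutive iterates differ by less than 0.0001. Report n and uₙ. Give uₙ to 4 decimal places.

n = 6, uₙ = 7.0000

h(8.2) = 18.240000, h(5.1) = -22.990000
u₂ = 5.100000 − (-22.990000)·(-3.100000)/(-41.230000) = 6.828571;  |Δ| = 1.728571
h(6.828571) = -2.370612
u₃ = 6.828571 − (-2.370612)·(1.728571)/(20.619388) = 7.027305;  |Δ| = 0.198734
h(7.027305) = 0.383021
u₄ = 7.027305 − 0.383021·(0.198734)/(2.753633) = 6.999662;  |Δ| = 0.027643
h(6.999662) = -0.004729
u₅ = 6.999662 − (-0.004729)·(-0.027643)/(-0.387751) = 6.999999;  |Δ| = 0.000337
h(6.999999) = -0.000009
u₆ = 6.999999 − (-0.000009)·(0.000337)/(0.004720) = 7.000000;  |Δ| = 0.000001
|u₆ − u₅| = 0.000001 < 0.0001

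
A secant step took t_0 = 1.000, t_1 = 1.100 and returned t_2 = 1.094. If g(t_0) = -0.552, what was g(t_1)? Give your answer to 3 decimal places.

0.035

The secant line through (1.000, -0.552) and (1.100, g(t_1)) crosses zero at t_2 = 1.094.
So (1.000, -0.552), (1.100, g(t_1)), (1.094, 0) are collinear:
g(t_1) = -0.552 · (1.100 − 1.094) / (1.000 − 1.094) = -0.552 · (0.00600)/(-0.09400) = 0.03523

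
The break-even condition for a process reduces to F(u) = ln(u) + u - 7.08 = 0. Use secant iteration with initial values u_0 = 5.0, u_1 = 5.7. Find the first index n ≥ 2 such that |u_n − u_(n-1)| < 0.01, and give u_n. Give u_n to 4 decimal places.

n = 3, u_n = 5.3946

F(5.0) = -0.470562, F(5.7) = 0.360466
u_2 = 5.700000 − 0.360466·(0.700000)/(0.831028) = 5.396369;  |Δ| = 0.303631
F(5.396369) = 0.002095
u_3 = 5.396369 − 0.002095·(-0.303631)/(-0.358371) = 5.394594;  |Δ| = 0.001775
|u_3 − u_2| = 0.001775 < 0.01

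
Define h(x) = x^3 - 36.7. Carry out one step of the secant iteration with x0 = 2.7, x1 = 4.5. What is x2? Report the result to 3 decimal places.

h(2.7) = -17.01700, h(4.5) = 54.42500
x2 = 4.50000 − 54.42500·(4.50000 − 2.70000) / (54.42500 − (-17.01700)) = 4.50000 − (97.96500)/(71.44200) = 3.12875

3.129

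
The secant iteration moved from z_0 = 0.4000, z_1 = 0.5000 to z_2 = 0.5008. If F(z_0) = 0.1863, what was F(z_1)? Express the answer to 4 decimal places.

The secant line through (0.4000, 0.1863) and (0.5000, F(z_1)) crosses zero at z_2 = 0.5008.
So (0.4000, 0.1863), (0.5000, F(z_1)), (0.5008, 0) are collinear:
F(z_1) = 0.1863 · (0.5000 − 0.5008) / (0.4000 − 0.5008) = 0.1863 · (-0.000800)/(-0.100800) = 0.001479

0.0015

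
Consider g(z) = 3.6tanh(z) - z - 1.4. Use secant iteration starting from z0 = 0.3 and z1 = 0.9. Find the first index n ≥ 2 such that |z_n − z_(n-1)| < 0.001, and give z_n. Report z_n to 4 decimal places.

g(0.3) = -0.651275, g(0.9) = 0.278672
z2 = 0.900000 − 0.278672·(0.600000)/(0.929947) = 0.720201;  |Δ| = 0.179799
g(0.720201) = 0.101121
z3 = 0.720201 − 0.101121·(-0.179799)/(-0.177552) = 0.617800;  |Δ| = 0.102401
g(0.617800) = -0.039260
z4 = 0.617800 − (-0.039260)·(-0.102401)/(-0.140380) = 0.646438;  |Δ| = 0.028638
g(0.646438) = 0.002924
z5 = 0.646438 − 0.002924·(0.028638)/(0.042184) = 0.644453;  |Δ| = 0.001985
g(0.644453) = 0.000073
z6 = 0.644453 − 0.000073·(-0.001985)/(-0.002851) = 0.644402;  |Δ| = 0.000051
|z6 − z5| = 0.000051 < 0.001

n = 6, z_n = 0.6444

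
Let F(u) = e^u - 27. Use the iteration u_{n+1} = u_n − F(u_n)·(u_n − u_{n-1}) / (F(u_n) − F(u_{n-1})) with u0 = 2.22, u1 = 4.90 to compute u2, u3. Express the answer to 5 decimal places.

2.60122, 2.85848

F(2.22) = -17.7926691, F(4.90) = 107.2897797
u2 = 4.9000000 − 107.2897797·(4.9000000 − 2.2200000) / (107.2897797 − (-17.7926691)) = 4.9000000 − (287.5366096)/(125.0824488) = 2.6012234
F(2.6012234) = -13.5197807
u3 = 2.6012234 − (-13.5197807)·(2.6012234 − 4.9000000) / (-13.5197807 − 107.2897797) = 2.6012234 − (31.0789558)/(-120.8095604) = 2.8584791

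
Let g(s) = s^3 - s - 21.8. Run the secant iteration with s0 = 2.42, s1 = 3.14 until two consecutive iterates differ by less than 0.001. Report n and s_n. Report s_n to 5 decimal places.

g(2.42) = -10.0475120, g(3.14) = 6.0191440
s2 = 3.1400000 − 6.0191440·(0.7200000)/(16.0666560) = 2.8702622;  |Δ| = 0.2697378
g(2.8702622) = -1.0238783
s3 = 2.8702622 − (-1.0238783)·(-0.2697378)/(-7.0430223) = 2.9094753;  |Δ| = 0.0392131
g(2.9094753) = -0.0806307
s4 = 2.9094753 − (-0.0806307)·(0.0392131)/(0.9432476) = 2.9128273;  |Δ| = 0.0033520
g(2.9128273) = 0.0012402
s5 = 2.9128273 − 0.0012402·(0.0033520)/(0.0818710) = 2.9127766;  |Δ| = 0.0000508
|s5 − s4| = 0.0000508 < 0.001

n = 5, s_n = 2.91278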